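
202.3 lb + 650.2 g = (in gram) 9.241e+04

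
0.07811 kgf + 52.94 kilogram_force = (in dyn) 5.199e+07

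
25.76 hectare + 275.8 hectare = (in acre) 745.2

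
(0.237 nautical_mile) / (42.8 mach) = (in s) 0.03012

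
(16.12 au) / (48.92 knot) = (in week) 1.584e+05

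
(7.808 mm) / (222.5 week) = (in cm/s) 5.802e-09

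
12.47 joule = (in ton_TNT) 2.98e-09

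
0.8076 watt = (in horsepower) 0.001083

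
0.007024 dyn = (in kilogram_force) 7.162e-09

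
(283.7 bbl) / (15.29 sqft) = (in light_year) 3.356e-15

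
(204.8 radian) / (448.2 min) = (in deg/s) 0.4363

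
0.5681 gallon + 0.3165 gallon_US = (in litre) 3.349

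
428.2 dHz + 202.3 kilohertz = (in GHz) 0.0002023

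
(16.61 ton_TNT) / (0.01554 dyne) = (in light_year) 47.27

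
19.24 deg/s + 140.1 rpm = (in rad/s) 15.01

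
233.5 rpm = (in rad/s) 24.45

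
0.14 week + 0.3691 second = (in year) 0.002685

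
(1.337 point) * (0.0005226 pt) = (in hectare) 8.696e-15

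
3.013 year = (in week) 157.1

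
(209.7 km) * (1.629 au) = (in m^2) 5.11e+16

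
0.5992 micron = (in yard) 6.553e-07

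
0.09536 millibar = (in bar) 9.536e-05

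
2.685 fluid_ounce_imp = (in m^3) 7.629e-05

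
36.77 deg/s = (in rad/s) 0.6418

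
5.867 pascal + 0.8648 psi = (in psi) 0.8657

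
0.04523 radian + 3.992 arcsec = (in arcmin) 155.6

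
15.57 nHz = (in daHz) 1.557e-09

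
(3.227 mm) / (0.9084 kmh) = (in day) 1.48e-07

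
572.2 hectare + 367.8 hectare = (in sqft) 1.012e+08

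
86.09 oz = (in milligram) 2.441e+06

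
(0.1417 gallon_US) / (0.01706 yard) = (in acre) 8.497e-06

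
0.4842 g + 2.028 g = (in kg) 0.002512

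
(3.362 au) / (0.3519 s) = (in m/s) 1.429e+12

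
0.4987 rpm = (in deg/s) 2.992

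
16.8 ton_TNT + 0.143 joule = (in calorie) 1.68e+10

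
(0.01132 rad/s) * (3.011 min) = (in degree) 117.2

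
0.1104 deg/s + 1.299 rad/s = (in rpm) 12.42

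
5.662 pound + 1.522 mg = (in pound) 5.662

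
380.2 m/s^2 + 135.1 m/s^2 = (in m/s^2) 515.3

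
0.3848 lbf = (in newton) 1.712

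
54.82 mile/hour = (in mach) 0.07197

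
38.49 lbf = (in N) 171.2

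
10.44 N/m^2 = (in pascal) 10.44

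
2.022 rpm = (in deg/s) 12.13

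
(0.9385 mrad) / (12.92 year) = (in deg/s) 1.32e-10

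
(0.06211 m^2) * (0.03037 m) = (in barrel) 0.01186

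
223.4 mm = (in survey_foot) 0.7329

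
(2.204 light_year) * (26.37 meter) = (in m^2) 5.499e+17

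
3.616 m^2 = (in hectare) 0.0003616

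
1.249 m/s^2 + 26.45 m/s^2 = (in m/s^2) 27.7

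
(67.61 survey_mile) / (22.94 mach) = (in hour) 0.003869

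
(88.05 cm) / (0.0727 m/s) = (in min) 0.2019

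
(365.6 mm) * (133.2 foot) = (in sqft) 159.8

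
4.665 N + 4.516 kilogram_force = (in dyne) 4.895e+06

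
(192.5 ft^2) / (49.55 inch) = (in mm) 1.421e+04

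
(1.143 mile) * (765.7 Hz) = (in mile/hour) 3.151e+06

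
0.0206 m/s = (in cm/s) 2.06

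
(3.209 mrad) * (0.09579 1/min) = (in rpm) 4.892e-05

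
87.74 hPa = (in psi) 1.273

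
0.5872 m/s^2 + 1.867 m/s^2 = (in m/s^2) 2.454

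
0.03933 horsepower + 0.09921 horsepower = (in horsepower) 0.1385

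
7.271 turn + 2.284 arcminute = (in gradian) 2908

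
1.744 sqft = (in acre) 4.004e-05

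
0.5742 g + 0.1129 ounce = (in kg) 0.003775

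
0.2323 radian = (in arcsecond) 4.792e+04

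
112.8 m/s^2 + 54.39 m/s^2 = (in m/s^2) 167.2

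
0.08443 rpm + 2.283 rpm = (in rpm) 2.367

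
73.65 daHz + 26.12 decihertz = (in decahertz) 73.91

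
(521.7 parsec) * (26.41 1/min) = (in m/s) 7.086e+18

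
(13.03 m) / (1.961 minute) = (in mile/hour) 0.2477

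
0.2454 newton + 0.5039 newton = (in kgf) 0.07641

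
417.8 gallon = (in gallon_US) 417.8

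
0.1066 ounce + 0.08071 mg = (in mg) 3022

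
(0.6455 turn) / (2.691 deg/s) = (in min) 1.439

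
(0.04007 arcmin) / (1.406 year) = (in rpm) 2.51e-12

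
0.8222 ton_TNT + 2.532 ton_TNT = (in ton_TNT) 3.354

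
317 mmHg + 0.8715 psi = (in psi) 7.001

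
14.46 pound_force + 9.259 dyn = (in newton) 64.32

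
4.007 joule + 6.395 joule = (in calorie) 2.486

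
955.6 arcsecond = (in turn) 0.0007373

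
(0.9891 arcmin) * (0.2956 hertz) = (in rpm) 0.0008122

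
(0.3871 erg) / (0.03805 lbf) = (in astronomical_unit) 1.529e-18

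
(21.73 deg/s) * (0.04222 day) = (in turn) 220.2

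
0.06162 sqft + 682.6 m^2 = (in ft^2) 7348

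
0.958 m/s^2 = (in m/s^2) 0.958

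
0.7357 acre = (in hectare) 0.2977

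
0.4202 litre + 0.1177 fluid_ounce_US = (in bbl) 0.002665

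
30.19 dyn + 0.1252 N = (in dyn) 1.255e+04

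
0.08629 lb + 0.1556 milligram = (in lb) 0.08629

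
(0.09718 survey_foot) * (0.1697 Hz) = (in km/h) 0.0181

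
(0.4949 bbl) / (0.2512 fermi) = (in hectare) 3.132e+10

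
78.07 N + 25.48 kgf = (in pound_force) 73.72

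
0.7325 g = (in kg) 0.0007325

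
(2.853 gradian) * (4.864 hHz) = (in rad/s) 21.8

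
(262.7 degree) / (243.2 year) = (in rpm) 5.709e-09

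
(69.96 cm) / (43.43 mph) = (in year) 1.143e-09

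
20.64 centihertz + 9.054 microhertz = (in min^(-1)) 12.38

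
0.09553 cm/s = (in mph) 0.002137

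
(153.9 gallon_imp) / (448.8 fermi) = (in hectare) 1.559e+08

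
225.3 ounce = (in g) 6387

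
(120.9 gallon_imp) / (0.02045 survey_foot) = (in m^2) 88.18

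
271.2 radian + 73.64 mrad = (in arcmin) 9.326e+05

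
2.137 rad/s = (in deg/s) 122.4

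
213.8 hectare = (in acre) 528.3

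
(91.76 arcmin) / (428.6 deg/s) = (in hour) 9.912e-07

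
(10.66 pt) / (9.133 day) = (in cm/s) 4.766e-07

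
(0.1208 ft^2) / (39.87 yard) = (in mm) 0.3078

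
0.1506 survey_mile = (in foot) 795.2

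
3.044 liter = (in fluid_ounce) 102.9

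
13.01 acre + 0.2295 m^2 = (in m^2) 5.265e+04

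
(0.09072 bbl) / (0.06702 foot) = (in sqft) 7.6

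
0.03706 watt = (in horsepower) 4.97e-05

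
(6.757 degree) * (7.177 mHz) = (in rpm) 0.008082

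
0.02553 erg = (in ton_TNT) 6.102e-19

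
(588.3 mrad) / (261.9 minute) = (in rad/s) 3.744e-05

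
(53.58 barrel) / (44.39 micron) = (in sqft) 2.066e+06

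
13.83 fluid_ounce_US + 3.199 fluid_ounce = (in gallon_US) 0.133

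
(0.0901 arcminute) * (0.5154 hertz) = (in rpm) 0.000129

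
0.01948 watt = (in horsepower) 2.612e-05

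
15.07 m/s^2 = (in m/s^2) 15.07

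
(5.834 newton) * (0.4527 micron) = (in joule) 2.641e-06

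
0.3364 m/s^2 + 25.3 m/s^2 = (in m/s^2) 25.64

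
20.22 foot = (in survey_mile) 0.00383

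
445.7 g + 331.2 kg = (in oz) 1.17e+04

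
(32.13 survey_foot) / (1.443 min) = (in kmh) 0.4072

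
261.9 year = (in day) 9.559e+04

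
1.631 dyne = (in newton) 1.631e-05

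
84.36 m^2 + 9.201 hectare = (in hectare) 9.209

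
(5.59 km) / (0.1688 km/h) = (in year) 0.00378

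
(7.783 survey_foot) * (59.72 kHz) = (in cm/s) 1.417e+07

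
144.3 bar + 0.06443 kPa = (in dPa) 1.443e+08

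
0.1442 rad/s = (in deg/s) 8.262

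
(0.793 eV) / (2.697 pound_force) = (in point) 3.002e-17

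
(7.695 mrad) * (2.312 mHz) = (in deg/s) 0.001019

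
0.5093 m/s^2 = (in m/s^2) 0.5093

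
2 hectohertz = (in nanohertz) 2e+11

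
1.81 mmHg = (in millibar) 2.413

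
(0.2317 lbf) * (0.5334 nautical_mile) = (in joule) 1018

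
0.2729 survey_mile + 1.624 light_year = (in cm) 1.536e+18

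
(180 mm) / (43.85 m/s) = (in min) 6.842e-05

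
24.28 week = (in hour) 4079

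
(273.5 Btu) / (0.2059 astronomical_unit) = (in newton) 9.368e-06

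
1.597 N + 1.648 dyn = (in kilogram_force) 0.1629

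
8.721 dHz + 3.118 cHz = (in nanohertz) 9.033e+08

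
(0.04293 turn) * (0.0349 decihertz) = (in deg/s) 0.05394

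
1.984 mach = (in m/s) 675.6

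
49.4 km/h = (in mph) 30.7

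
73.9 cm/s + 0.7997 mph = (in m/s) 1.096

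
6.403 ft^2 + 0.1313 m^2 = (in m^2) 0.7262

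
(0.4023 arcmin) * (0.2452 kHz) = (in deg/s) 1.644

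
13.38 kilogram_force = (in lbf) 29.5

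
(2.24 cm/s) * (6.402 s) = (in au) 9.586e-13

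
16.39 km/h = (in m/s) 4.553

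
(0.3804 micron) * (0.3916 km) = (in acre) 3.681e-08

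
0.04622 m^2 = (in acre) 1.142e-05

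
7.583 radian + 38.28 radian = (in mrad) 4.586e+04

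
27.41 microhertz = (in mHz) 0.02741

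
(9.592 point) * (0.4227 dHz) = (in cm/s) 0.0143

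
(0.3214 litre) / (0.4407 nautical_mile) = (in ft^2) 4.239e-06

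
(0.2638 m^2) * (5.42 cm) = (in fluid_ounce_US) 483.5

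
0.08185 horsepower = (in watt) 61.04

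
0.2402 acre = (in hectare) 0.09721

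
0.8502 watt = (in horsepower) 0.00114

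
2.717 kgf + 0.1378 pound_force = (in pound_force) 6.128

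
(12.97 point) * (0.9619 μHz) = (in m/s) 4.401e-09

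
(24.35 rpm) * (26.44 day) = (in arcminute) 2.003e+10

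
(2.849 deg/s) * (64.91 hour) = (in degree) 6.657e+05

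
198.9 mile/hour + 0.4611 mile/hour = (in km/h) 320.8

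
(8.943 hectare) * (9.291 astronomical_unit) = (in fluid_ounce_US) 4.203e+21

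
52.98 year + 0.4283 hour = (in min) 2.785e+07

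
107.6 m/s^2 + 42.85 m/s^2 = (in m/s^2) 150.4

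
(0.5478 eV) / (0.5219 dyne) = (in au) 1.124e-25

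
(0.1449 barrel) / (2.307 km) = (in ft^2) 0.0001075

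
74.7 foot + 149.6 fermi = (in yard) 24.9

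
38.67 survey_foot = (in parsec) 3.82e-16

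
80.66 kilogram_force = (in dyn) 7.91e+07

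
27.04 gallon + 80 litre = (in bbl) 1.147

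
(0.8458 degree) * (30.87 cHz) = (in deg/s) 0.2611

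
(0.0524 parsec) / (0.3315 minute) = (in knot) 1.58e+14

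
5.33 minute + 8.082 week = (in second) 4.888e+06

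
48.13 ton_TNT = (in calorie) 4.813e+10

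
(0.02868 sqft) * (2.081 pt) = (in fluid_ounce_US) 0.06614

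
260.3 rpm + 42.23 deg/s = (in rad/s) 28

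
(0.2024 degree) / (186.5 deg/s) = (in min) 1.809e-05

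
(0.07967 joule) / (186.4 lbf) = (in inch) 0.003783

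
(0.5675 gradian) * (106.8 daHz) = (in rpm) 90.91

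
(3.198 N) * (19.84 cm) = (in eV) 3.96e+18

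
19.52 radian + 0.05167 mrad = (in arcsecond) 4.026e+06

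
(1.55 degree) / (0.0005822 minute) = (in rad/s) 0.7744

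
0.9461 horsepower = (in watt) 705.5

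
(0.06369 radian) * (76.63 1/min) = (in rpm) 0.7768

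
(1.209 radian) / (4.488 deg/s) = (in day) 0.0001786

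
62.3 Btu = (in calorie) 1.571e+04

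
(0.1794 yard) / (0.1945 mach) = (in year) 7.854e-11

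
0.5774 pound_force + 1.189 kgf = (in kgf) 1.451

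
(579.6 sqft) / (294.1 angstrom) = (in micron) 1.831e+15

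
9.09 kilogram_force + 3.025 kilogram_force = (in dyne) 1.188e+07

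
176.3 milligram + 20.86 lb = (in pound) 20.86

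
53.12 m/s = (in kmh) 191.2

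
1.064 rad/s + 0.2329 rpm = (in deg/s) 62.36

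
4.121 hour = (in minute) 247.3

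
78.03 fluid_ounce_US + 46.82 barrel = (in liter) 7446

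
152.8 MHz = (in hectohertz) 1.528e+06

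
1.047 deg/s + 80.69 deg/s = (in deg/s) 81.74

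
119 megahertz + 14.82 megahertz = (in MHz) 133.8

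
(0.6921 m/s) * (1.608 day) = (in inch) 3.786e+06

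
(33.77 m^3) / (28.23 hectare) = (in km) 1.196e-07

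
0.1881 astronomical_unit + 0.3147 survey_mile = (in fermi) 2.814e+25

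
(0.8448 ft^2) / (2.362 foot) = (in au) 7.287e-13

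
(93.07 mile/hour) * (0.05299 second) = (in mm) 2205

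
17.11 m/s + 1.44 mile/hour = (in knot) 34.51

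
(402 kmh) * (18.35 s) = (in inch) 8.067e+04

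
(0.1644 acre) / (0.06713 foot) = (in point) 9.217e+07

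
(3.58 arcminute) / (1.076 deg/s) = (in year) 1.758e-09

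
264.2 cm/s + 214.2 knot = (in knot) 219.3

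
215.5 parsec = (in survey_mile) 4.132e+15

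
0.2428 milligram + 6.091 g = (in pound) 0.01343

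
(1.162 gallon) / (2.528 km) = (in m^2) 1.74e-06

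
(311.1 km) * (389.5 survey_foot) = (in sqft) 3.976e+08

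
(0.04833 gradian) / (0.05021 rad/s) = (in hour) 4.2e-06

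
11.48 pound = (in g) 5207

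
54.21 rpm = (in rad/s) 5.677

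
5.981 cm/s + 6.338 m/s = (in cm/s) 639.8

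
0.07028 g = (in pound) 0.0001549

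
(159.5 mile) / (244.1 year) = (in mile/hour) 7.459e-05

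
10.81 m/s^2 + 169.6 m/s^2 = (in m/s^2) 180.4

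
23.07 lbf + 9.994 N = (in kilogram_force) 11.48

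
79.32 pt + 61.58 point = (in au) 3.323e-13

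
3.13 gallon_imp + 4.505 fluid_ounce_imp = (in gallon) 3.793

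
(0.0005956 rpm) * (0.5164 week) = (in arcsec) 4.018e+06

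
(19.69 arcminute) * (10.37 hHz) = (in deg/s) 340.3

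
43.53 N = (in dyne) 4.353e+06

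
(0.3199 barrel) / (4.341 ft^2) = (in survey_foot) 0.4138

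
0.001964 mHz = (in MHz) 1.964e-12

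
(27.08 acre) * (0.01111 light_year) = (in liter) 1.152e+22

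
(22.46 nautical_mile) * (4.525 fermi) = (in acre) 4.651e-14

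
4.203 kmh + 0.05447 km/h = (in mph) 2.645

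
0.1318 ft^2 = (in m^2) 0.01224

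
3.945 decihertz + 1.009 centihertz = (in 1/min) 24.28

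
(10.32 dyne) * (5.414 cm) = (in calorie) 1.335e-06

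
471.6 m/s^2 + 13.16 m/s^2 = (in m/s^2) 484.8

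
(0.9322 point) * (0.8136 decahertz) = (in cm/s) 0.2676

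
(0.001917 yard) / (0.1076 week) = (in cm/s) 2.694e-06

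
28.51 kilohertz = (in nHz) 2.851e+13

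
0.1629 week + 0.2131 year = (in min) 1.136e+05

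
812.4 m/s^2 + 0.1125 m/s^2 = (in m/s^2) 812.5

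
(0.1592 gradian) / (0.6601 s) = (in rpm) 0.03618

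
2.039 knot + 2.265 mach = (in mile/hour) 1728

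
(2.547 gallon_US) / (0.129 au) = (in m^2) 4.996e-13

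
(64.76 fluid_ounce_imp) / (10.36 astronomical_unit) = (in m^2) 1.187e-15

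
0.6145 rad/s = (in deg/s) 35.21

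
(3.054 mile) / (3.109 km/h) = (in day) 0.06587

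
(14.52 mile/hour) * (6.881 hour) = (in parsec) 5.211e-12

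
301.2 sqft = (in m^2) 27.98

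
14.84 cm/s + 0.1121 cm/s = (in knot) 0.2906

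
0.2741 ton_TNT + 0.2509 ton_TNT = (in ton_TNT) 0.525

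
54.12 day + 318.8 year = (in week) 1.663e+04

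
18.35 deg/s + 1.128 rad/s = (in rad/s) 1.448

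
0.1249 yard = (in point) 323.7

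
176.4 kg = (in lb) 388.9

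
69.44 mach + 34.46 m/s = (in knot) 4.603e+04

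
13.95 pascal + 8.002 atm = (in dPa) 8.108e+06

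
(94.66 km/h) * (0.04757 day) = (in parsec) 3.502e-12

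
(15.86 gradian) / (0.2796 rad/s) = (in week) 1.473e-06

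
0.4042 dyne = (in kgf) 4.122e-07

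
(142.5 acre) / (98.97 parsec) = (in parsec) 6.12e-30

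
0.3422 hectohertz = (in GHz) 3.422e-08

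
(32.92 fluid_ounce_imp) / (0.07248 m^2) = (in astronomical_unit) 8.626e-14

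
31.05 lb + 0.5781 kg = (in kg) 14.66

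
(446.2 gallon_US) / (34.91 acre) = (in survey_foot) 3.922e-05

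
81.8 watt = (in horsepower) 0.1097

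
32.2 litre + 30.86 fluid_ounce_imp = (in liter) 33.08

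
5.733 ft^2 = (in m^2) 0.5326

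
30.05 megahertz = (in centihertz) 3.005e+09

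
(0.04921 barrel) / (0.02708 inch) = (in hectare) 0.001137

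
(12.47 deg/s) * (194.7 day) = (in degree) 2.098e+08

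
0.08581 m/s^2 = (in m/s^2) 0.08581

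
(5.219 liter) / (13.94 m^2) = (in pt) 1.061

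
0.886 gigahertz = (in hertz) 8.86e+08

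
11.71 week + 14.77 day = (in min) 1.393e+05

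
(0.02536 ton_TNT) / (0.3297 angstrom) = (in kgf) 3.282e+17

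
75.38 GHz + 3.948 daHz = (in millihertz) 7.538e+13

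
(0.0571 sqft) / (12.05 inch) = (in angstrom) 1.733e+08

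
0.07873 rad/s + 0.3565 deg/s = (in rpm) 0.8112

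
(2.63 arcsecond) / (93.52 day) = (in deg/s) 9.041e-11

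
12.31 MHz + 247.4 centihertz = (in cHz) 1.231e+09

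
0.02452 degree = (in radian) 0.000428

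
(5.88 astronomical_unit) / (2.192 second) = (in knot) 7.801e+11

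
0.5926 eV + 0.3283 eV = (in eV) 0.9209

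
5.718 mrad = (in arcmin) 19.66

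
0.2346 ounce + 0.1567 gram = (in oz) 0.2401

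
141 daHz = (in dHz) 1.41e+04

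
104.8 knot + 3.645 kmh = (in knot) 106.8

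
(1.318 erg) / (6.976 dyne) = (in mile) 1.174e-06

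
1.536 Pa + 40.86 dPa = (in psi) 0.0008154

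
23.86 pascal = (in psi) 0.003461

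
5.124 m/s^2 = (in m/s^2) 5.124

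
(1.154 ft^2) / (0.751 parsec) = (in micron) 4.626e-12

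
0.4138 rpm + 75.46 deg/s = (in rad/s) 1.36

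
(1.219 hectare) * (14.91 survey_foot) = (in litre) 5.54e+07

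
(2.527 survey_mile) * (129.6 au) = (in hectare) 7.885e+12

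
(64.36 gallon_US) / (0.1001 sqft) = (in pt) 7.426e+04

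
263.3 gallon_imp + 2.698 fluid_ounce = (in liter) 1197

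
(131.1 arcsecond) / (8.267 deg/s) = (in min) 7.342e-05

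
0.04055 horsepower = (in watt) 30.24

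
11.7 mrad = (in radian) 0.0117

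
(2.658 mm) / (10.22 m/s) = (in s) 0.0002601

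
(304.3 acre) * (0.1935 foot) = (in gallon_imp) 1.598e+07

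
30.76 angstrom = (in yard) 3.364e-09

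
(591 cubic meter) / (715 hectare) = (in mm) 0.08266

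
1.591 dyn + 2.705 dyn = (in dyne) 4.296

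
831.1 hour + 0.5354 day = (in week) 5.024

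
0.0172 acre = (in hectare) 0.006961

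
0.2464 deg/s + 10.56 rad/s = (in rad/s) 10.56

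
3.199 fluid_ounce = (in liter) 0.09461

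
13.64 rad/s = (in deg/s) 781.5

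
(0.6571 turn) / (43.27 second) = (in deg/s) 5.467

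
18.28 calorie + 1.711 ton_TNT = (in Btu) 6.785e+06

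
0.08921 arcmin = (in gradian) 0.001652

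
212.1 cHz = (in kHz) 0.002121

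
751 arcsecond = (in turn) 0.0005795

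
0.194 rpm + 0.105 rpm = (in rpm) 0.299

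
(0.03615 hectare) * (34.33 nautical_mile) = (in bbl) 1.446e+08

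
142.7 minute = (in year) 0.0002715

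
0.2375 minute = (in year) 4.519e-07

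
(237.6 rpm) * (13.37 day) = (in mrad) 2.874e+10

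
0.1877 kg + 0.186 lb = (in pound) 0.5998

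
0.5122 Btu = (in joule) 540.4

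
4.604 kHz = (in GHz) 4.604e-06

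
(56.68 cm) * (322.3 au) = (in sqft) 2.942e+14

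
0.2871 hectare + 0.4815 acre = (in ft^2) 5.188e+04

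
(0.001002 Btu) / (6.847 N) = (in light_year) 1.632e-17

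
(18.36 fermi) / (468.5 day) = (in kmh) 1.633e-21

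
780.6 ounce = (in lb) 48.79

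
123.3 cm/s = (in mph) 2.758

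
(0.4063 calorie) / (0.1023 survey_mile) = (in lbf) 0.002321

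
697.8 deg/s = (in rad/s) 12.18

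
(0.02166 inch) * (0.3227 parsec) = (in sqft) 5.897e+13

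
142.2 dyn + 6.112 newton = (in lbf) 1.374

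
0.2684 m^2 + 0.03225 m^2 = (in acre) 7.429e-05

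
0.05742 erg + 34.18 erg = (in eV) 2.137e+13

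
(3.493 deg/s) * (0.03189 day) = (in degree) 9624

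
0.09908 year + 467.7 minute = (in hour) 875.7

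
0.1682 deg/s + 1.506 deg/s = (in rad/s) 0.02922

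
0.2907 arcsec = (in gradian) 8.972e-05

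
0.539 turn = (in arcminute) 1.164e+04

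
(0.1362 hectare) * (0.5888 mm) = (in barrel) 5.044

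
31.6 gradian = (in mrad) 496.4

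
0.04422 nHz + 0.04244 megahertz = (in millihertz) 4.244e+07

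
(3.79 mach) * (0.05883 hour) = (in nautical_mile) 147.6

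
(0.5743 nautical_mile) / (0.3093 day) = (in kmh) 0.1433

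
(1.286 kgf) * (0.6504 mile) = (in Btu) 12.51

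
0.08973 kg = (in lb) 0.1978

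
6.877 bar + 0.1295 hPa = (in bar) 6.877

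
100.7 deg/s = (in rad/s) 1.758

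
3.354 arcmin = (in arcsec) 201.2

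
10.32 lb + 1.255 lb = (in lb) 11.58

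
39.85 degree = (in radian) 0.6955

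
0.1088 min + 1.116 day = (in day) 1.116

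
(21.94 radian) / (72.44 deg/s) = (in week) 2.869e-05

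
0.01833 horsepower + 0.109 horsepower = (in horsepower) 0.1273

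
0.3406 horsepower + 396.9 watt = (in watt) 650.9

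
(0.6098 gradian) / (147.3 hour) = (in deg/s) 1.035e-06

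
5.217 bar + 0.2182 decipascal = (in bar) 5.217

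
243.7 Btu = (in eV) 1.605e+24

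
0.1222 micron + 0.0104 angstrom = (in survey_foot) 4.009e-07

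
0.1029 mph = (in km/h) 0.1656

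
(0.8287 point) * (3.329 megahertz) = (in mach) 2.858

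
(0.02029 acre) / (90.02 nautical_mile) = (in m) 0.0004925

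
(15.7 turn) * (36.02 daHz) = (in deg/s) 2.036e+06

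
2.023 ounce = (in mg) 5.735e+04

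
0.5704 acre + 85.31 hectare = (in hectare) 85.54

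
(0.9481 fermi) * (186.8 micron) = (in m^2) 1.771e-19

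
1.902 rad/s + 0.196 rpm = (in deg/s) 110.2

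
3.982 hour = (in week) 0.0237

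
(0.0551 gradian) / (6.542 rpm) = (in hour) 3.509e-07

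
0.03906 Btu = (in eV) 2.572e+20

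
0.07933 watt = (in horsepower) 0.0001064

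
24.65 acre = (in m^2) 9.976e+04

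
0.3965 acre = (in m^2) 1605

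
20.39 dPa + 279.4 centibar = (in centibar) 279.4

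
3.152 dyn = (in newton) 3.152e-05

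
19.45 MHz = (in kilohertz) 1.945e+04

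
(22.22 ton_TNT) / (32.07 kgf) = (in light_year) 3.125e-08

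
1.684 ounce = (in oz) 1.684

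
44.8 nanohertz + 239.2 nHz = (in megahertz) 2.84e-13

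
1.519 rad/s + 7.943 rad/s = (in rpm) 90.36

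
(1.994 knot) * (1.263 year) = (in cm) 4.086e+09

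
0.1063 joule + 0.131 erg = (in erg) 1.063e+06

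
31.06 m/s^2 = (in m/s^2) 31.06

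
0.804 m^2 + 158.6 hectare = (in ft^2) 1.707e+07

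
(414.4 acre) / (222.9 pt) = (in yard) 2.332e+07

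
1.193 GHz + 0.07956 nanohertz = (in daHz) 1.193e+08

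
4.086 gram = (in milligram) 4086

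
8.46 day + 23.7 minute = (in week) 1.211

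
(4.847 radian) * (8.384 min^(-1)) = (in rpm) 6.468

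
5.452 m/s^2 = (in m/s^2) 5.452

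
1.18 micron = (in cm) 0.000118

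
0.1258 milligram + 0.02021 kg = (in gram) 20.21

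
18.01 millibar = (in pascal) 1801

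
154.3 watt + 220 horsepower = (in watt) 1.642e+05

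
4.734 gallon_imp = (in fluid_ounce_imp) 757.4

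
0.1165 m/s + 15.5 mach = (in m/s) 5278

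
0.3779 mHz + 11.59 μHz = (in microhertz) 389.5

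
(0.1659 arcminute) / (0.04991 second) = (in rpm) 0.009233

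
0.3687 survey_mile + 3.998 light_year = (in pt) 1.072e+20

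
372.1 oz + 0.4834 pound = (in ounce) 379.8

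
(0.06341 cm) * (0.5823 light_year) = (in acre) 8.632e+08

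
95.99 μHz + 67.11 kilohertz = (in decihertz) 6.711e+05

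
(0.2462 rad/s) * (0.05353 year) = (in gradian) 2.646e+07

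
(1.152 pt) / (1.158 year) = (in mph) 2.489e-11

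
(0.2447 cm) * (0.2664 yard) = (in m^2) 0.0005961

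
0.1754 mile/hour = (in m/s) 0.07841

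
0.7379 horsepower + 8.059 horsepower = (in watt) 6560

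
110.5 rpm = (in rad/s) 11.57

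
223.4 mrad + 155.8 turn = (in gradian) 6.233e+04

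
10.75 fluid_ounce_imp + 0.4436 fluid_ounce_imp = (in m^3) 0.000318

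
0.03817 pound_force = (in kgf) 0.01731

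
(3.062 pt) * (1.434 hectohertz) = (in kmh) 0.5576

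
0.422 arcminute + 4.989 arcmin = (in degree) 0.09018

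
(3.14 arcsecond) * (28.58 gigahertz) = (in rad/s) 4.351e+05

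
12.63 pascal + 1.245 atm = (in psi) 18.3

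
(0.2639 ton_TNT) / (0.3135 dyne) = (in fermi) 3.522e+29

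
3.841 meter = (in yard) 4.201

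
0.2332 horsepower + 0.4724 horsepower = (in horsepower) 0.7056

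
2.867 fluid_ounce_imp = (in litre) 0.08146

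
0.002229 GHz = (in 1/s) 2.229e+06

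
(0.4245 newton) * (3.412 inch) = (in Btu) 3.487e-05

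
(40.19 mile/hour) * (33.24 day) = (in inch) 2.031e+09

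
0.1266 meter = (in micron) 1.266e+05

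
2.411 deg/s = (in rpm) 0.4018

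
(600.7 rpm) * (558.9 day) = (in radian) 3.038e+09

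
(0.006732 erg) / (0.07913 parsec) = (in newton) 2.757e-25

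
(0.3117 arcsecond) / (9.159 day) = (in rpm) 1.824e-11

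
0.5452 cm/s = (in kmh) 0.01963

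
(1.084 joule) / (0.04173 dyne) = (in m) 2.598e+06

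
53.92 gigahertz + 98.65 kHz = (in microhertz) 5.392e+16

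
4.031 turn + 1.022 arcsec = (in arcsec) 5.224e+06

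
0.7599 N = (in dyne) 7.599e+04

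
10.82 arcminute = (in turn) 0.0005009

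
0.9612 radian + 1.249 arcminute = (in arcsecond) 1.983e+05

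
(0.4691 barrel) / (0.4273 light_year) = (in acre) 4.559e-21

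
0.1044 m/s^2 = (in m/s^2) 0.1044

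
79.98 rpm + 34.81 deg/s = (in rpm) 85.78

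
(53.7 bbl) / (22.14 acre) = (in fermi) 9.529e+10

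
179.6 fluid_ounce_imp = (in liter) 5.103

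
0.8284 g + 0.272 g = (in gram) 1.1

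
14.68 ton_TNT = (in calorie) 1.468e+10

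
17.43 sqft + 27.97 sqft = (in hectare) 0.0004218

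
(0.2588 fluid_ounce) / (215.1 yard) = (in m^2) 3.891e-08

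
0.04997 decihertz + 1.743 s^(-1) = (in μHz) 1.748e+06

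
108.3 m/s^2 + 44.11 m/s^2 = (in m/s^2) 152.4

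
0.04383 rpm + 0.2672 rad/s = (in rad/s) 0.2718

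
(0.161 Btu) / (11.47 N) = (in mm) 1.481e+04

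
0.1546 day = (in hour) 3.71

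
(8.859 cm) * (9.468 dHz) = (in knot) 0.163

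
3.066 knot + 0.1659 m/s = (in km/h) 6.275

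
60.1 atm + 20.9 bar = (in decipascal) 8.18e+07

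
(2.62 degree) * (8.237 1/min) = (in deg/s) 0.3597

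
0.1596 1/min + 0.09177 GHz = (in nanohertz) 9.177e+16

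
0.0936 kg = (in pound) 0.2064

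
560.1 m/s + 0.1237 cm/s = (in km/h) 2016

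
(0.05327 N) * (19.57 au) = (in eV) 9.734e+29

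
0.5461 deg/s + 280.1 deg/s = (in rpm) 46.77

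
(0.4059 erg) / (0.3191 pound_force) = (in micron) 0.0286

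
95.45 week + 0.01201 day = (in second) 5.773e+07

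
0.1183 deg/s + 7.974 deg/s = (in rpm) 1.349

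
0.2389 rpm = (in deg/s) 1.433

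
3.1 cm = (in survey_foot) 0.1017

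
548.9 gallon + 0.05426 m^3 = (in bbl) 13.41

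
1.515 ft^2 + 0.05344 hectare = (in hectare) 0.05345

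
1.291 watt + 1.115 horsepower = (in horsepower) 1.117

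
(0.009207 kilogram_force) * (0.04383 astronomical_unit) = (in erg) 5.92e+15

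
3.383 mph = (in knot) 2.94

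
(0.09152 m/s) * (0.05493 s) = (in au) 3.36e-14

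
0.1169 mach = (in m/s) 39.8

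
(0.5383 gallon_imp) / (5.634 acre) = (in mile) 6.669e-11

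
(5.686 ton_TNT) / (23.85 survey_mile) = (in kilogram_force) 6.32e+04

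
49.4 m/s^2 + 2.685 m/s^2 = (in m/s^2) 52.09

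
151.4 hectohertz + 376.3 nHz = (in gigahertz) 1.514e-05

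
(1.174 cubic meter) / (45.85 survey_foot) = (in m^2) 0.08401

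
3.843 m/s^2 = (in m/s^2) 3.843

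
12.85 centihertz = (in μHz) 1.285e+05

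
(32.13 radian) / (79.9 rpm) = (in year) 1.218e-07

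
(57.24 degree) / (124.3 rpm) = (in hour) 2.132e-05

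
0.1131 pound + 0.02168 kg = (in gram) 72.98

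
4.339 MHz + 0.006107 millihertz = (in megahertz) 4.339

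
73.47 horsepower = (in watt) 5.479e+04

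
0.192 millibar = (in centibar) 0.0192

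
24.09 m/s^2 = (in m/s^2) 24.09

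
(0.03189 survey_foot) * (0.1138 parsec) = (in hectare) 3.413e+09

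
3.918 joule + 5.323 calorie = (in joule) 26.19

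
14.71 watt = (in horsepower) 0.01973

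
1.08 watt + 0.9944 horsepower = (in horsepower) 0.9958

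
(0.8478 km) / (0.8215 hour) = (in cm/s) 28.67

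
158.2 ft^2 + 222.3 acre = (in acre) 222.3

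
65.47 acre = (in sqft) 2.852e+06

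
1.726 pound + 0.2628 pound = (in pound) 1.989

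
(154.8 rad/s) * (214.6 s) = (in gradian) 2.115e+06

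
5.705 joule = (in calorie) 1.364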